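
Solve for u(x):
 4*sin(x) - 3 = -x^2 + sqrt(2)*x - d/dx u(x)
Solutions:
 u(x) = C1 - x^3/3 + sqrt(2)*x^2/2 + 3*x + 4*cos(x)


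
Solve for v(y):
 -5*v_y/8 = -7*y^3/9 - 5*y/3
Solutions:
 v(y) = C1 + 14*y^4/45 + 4*y^2/3


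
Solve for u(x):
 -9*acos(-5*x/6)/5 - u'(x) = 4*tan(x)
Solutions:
 u(x) = C1 - 9*x*acos(-5*x/6)/5 - 9*sqrt(36 - 25*x^2)/25 + 4*log(cos(x))


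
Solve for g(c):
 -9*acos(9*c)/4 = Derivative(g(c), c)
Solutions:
 g(c) = C1 - 9*c*acos(9*c)/4 + sqrt(1 - 81*c^2)/4


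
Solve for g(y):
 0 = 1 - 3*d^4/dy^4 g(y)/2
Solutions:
 g(y) = C1 + C2*y + C3*y^2 + C4*y^3 + y^4/36


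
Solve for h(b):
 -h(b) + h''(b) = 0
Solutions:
 h(b) = C1*exp(-b) + C2*exp(b)


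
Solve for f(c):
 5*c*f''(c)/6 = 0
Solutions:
 f(c) = C1 + C2*c


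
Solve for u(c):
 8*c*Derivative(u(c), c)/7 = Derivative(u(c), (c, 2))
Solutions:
 u(c) = C1 + C2*erfi(2*sqrt(7)*c/7)


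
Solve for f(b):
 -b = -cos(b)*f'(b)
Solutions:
 f(b) = C1 + Integral(b/cos(b), b)


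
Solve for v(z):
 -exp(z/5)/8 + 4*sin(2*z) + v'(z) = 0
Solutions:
 v(z) = C1 + 5*exp(z/5)/8 + 2*cos(2*z)


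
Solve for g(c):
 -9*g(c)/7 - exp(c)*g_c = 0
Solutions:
 g(c) = C1*exp(9*exp(-c)/7)


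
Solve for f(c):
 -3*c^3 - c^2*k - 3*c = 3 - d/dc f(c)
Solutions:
 f(c) = C1 + 3*c^4/4 + c^3*k/3 + 3*c^2/2 + 3*c


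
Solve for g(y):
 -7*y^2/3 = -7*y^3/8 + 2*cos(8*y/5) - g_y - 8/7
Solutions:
 g(y) = C1 - 7*y^4/32 + 7*y^3/9 - 8*y/7 + 5*sin(8*y/5)/4


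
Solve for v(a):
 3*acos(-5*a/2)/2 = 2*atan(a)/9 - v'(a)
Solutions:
 v(a) = C1 - 3*a*acos(-5*a/2)/2 + 2*a*atan(a)/9 - 3*sqrt(4 - 25*a^2)/10 - log(a^2 + 1)/9


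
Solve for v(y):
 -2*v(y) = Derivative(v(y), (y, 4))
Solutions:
 v(y) = (C1*sin(2^(3/4)*y/2) + C2*cos(2^(3/4)*y/2))*exp(-2^(3/4)*y/2) + (C3*sin(2^(3/4)*y/2) + C4*cos(2^(3/4)*y/2))*exp(2^(3/4)*y/2)


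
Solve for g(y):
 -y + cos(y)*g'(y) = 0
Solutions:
 g(y) = C1 + Integral(y/cos(y), y)


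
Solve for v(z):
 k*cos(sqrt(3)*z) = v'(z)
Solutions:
 v(z) = C1 + sqrt(3)*k*sin(sqrt(3)*z)/3


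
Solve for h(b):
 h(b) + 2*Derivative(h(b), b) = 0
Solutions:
 h(b) = C1*exp(-b/2)


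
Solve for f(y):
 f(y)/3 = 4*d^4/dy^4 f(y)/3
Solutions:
 f(y) = C1*exp(-sqrt(2)*y/2) + C2*exp(sqrt(2)*y/2) + C3*sin(sqrt(2)*y/2) + C4*cos(sqrt(2)*y/2)


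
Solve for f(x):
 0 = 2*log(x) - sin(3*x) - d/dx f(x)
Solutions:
 f(x) = C1 + 2*x*log(x) - 2*x + cos(3*x)/3


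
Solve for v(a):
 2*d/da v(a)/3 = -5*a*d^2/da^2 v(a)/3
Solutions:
 v(a) = C1 + C2*a^(3/5)


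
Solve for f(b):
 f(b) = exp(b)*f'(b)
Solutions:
 f(b) = C1*exp(-exp(-b))


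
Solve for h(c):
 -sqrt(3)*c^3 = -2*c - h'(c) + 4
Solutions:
 h(c) = C1 + sqrt(3)*c^4/4 - c^2 + 4*c


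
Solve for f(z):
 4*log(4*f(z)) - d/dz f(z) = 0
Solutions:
 -Integral(1/(log(_y) + 2*log(2)), (_y, f(z)))/4 = C1 - z


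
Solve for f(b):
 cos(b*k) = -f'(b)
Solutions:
 f(b) = C1 - sin(b*k)/k


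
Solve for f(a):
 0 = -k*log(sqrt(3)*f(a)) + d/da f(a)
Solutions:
 Integral(1/(2*log(_y) + log(3)), (_y, f(a))) = C1 + a*k/2


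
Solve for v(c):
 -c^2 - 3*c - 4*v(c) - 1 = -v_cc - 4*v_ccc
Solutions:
 v(c) = C1*exp(-c*((24*sqrt(1293) + 863)^(-1/3) + 2 + (24*sqrt(1293) + 863)^(1/3))/24)*sin(sqrt(3)*c*(-(24*sqrt(1293) + 863)^(1/3) + (24*sqrt(1293) + 863)^(-1/3))/24) + C2*exp(-c*((24*sqrt(1293) + 863)^(-1/3) + 2 + (24*sqrt(1293) + 863)^(1/3))/24)*cos(sqrt(3)*c*(-(24*sqrt(1293) + 863)^(1/3) + (24*sqrt(1293) + 863)^(-1/3))/24) + C3*exp(c*(-1 + (24*sqrt(1293) + 863)^(-1/3) + (24*sqrt(1293) + 863)^(1/3))/12) - c^2/4 - 3*c/4 - 3/8


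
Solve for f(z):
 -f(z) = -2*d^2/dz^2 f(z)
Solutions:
 f(z) = C1*exp(-sqrt(2)*z/2) + C2*exp(sqrt(2)*z/2)


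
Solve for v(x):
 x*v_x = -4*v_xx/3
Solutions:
 v(x) = C1 + C2*erf(sqrt(6)*x/4)


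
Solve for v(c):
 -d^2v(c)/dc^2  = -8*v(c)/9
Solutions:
 v(c) = C1*exp(-2*sqrt(2)*c/3) + C2*exp(2*sqrt(2)*c/3)


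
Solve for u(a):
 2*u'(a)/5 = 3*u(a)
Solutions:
 u(a) = C1*exp(15*a/2)


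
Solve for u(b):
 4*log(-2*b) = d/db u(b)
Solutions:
 u(b) = C1 + 4*b*log(-b) + 4*b*(-1 + log(2))


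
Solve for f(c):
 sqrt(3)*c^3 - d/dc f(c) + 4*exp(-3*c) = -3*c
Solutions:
 f(c) = C1 + sqrt(3)*c^4/4 + 3*c^2/2 - 4*exp(-3*c)/3


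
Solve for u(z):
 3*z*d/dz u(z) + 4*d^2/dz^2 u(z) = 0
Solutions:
 u(z) = C1 + C2*erf(sqrt(6)*z/4)


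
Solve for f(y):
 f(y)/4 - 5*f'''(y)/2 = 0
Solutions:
 f(y) = C3*exp(10^(2/3)*y/10) + (C1*sin(10^(2/3)*sqrt(3)*y/20) + C2*cos(10^(2/3)*sqrt(3)*y/20))*exp(-10^(2/3)*y/20)


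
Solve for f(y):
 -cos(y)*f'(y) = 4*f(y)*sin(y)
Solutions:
 f(y) = C1*cos(y)^4


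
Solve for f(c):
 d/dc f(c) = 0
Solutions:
 f(c) = C1


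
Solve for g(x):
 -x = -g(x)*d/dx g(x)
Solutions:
 g(x) = -sqrt(C1 + x^2)
 g(x) = sqrt(C1 + x^2)


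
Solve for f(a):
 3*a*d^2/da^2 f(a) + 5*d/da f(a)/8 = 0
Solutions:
 f(a) = C1 + C2*a^(19/24)


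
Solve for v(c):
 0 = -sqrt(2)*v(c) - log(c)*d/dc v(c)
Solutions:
 v(c) = C1*exp(-sqrt(2)*li(c))


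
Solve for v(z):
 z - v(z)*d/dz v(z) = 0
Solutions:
 v(z) = -sqrt(C1 + z^2)
 v(z) = sqrt(C1 + z^2)


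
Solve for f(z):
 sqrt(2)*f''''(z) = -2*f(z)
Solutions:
 f(z) = (C1*sin(2^(5/8)*z/2) + C2*cos(2^(5/8)*z/2))*exp(-2^(5/8)*z/2) + (C3*sin(2^(5/8)*z/2) + C4*cos(2^(5/8)*z/2))*exp(2^(5/8)*z/2)


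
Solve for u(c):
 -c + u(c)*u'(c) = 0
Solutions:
 u(c) = -sqrt(C1 + c^2)
 u(c) = sqrt(C1 + c^2)


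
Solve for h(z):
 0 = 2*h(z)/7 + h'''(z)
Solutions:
 h(z) = C3*exp(-2^(1/3)*7^(2/3)*z/7) + (C1*sin(2^(1/3)*sqrt(3)*7^(2/3)*z/14) + C2*cos(2^(1/3)*sqrt(3)*7^(2/3)*z/14))*exp(2^(1/3)*7^(2/3)*z/14)


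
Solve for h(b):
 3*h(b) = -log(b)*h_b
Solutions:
 h(b) = C1*exp(-3*li(b))


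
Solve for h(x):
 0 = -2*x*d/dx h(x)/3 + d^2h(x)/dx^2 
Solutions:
 h(x) = C1 + C2*erfi(sqrt(3)*x/3)


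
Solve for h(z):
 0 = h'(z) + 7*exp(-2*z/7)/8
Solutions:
 h(z) = C1 + 49*exp(-2*z/7)/16


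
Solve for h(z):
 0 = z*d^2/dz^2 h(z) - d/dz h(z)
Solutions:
 h(z) = C1 + C2*z^2


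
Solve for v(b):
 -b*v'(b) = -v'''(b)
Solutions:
 v(b) = C1 + Integral(C2*airyai(b) + C3*airybi(b), b)


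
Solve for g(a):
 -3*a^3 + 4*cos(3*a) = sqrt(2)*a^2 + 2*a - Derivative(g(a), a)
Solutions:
 g(a) = C1 + 3*a^4/4 + sqrt(2)*a^3/3 + a^2 - 4*sin(3*a)/3


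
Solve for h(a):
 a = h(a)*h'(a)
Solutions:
 h(a) = -sqrt(C1 + a^2)
 h(a) = sqrt(C1 + a^2)


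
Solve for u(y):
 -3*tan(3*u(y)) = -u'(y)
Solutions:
 u(y) = -asin(C1*exp(9*y))/3 + pi/3
 u(y) = asin(C1*exp(9*y))/3


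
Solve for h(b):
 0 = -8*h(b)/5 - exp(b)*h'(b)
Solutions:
 h(b) = C1*exp(8*exp(-b)/5)


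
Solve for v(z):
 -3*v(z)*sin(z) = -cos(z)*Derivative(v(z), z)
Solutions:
 v(z) = C1/cos(z)^3


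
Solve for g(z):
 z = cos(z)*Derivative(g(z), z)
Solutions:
 g(z) = C1 + Integral(z/cos(z), z)


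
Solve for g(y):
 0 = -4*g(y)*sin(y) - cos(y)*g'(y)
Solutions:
 g(y) = C1*cos(y)^4


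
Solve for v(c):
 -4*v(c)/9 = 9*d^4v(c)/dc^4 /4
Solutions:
 v(c) = (C1*sin(sqrt(2)*c/3) + C2*cos(sqrt(2)*c/3))*exp(-sqrt(2)*c/3) + (C3*sin(sqrt(2)*c/3) + C4*cos(sqrt(2)*c/3))*exp(sqrt(2)*c/3)


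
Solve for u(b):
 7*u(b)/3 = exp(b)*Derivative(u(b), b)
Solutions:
 u(b) = C1*exp(-7*exp(-b)/3)


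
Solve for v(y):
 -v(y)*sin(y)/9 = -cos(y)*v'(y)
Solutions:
 v(y) = C1/cos(y)^(1/9)


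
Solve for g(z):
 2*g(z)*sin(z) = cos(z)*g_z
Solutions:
 g(z) = C1/cos(z)^2


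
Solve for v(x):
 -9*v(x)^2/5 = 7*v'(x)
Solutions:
 v(x) = 35/(C1 + 9*x)


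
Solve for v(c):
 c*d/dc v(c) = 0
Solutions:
 v(c) = C1


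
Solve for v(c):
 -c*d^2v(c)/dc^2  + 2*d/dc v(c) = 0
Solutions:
 v(c) = C1 + C2*c^3


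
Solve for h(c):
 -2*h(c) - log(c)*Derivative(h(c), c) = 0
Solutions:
 h(c) = C1*exp(-2*li(c))


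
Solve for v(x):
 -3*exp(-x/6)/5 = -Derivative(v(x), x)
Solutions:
 v(x) = C1 - 18*exp(-x/6)/5


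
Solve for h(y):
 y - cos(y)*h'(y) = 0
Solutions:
 h(y) = C1 + Integral(y/cos(y), y)


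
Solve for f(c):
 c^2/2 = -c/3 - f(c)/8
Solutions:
 f(c) = 4*c*(-3*c - 2)/3


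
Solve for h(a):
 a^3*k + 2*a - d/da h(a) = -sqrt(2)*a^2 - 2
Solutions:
 h(a) = C1 + a^4*k/4 + sqrt(2)*a^3/3 + a^2 + 2*a


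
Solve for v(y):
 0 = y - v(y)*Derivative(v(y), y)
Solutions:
 v(y) = -sqrt(C1 + y^2)
 v(y) = sqrt(C1 + y^2)


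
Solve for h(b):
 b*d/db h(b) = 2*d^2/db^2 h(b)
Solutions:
 h(b) = C1 + C2*erfi(b/2)


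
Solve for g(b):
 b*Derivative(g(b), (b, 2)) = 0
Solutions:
 g(b) = C1 + C2*b


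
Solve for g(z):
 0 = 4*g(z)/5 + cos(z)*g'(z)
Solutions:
 g(z) = C1*(sin(z) - 1)^(2/5)/(sin(z) + 1)^(2/5)


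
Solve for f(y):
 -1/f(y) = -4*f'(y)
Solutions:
 f(y) = -sqrt(C1 + 2*y)/2
 f(y) = sqrt(C1 + 2*y)/2


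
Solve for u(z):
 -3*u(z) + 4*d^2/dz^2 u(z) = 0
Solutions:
 u(z) = C1*exp(-sqrt(3)*z/2) + C2*exp(sqrt(3)*z/2)


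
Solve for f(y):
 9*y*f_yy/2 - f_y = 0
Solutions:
 f(y) = C1 + C2*y^(11/9)


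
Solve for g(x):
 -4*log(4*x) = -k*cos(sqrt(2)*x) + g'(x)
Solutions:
 g(x) = C1 + sqrt(2)*k*sin(sqrt(2)*x)/2 - 4*x*log(x) - 8*x*log(2) + 4*x


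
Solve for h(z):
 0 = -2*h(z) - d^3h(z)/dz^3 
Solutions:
 h(z) = C3*exp(-2^(1/3)*z) + (C1*sin(2^(1/3)*sqrt(3)*z/2) + C2*cos(2^(1/3)*sqrt(3)*z/2))*exp(2^(1/3)*z/2)


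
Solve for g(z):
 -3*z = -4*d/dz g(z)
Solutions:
 g(z) = C1 + 3*z^2/8


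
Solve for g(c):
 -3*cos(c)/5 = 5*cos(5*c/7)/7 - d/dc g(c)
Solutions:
 g(c) = C1 + sin(5*c/7) + 3*sin(c)/5


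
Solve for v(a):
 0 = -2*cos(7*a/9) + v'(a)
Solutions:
 v(a) = C1 + 18*sin(7*a/9)/7


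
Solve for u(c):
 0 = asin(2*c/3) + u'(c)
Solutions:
 u(c) = C1 - c*asin(2*c/3) - sqrt(9 - 4*c^2)/2


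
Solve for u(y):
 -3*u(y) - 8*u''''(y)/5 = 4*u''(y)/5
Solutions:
 u(y) = (C1*sin(30^(1/4)*y*cos(atan(sqrt(29))/2)/2) + C2*cos(30^(1/4)*y*cos(atan(sqrt(29))/2)/2))*exp(-30^(1/4)*y*sin(atan(sqrt(29))/2)/2) + (C3*sin(30^(1/4)*y*cos(atan(sqrt(29))/2)/2) + C4*cos(30^(1/4)*y*cos(atan(sqrt(29))/2)/2))*exp(30^(1/4)*y*sin(atan(sqrt(29))/2)/2)


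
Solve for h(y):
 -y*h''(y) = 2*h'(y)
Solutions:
 h(y) = C1 + C2/y


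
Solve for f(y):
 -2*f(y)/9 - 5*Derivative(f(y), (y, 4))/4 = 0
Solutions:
 f(y) = (C1*sin(2^(1/4)*sqrt(3)*5^(3/4)*y/15) + C2*cos(2^(1/4)*sqrt(3)*5^(3/4)*y/15))*exp(-2^(1/4)*sqrt(3)*5^(3/4)*y/15) + (C3*sin(2^(1/4)*sqrt(3)*5^(3/4)*y/15) + C4*cos(2^(1/4)*sqrt(3)*5^(3/4)*y/15))*exp(2^(1/4)*sqrt(3)*5^(3/4)*y/15)


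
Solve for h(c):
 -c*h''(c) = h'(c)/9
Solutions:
 h(c) = C1 + C2*c^(8/9)


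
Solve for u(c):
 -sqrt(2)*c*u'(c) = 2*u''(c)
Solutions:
 u(c) = C1 + C2*erf(2^(1/4)*c/2)


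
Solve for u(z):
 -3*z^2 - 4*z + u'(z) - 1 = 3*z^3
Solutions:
 u(z) = C1 + 3*z^4/4 + z^3 + 2*z^2 + z


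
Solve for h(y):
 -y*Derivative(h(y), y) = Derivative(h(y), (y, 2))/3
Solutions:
 h(y) = C1 + C2*erf(sqrt(6)*y/2)


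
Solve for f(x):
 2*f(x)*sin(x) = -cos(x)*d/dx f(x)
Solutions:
 f(x) = C1*cos(x)^2


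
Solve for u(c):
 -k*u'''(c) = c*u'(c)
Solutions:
 u(c) = C1 + Integral(C2*airyai(c*(-1/k)^(1/3)) + C3*airybi(c*(-1/k)^(1/3)), c)


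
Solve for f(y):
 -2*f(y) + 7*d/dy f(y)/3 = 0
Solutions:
 f(y) = C1*exp(6*y/7)


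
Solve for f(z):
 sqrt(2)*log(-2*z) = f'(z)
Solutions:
 f(z) = C1 + sqrt(2)*z*log(-z) + sqrt(2)*z*(-1 + log(2))


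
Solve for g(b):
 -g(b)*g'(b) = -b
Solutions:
 g(b) = -sqrt(C1 + b^2)
 g(b) = sqrt(C1 + b^2)


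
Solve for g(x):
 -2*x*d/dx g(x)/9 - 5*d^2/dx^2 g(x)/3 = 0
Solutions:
 g(x) = C1 + C2*erf(sqrt(15)*x/15)


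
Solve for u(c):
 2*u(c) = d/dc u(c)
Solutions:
 u(c) = C1*exp(2*c)


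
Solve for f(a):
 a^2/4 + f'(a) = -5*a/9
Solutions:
 f(a) = C1 - a^3/12 - 5*a^2/18


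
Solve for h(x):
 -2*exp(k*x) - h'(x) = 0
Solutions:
 h(x) = C1 - 2*exp(k*x)/k


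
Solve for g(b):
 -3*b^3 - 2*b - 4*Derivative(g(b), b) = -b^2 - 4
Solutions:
 g(b) = C1 - 3*b^4/16 + b^3/12 - b^2/4 + b


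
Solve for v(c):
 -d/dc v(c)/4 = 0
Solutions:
 v(c) = C1


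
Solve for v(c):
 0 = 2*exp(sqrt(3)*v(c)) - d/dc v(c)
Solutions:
 v(c) = sqrt(3)*(2*log(-1/(C1 + 2*c)) - log(3))/6


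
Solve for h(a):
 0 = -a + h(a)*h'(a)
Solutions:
 h(a) = -sqrt(C1 + a^2)
 h(a) = sqrt(C1 + a^2)


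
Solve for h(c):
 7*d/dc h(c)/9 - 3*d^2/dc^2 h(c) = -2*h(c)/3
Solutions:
 h(c) = C1*exp(c*(7 - sqrt(697))/54) + C2*exp(c*(7 + sqrt(697))/54)


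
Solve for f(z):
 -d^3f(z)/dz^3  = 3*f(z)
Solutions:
 f(z) = C3*exp(-3^(1/3)*z) + (C1*sin(3^(5/6)*z/2) + C2*cos(3^(5/6)*z/2))*exp(3^(1/3)*z/2)


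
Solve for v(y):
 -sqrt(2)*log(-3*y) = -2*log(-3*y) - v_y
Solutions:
 v(y) = C1 - y*(2 - sqrt(2))*log(-y) + y*(-2*log(3) - sqrt(2) + sqrt(2)*log(3) + 2)


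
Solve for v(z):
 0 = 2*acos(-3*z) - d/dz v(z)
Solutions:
 v(z) = C1 + 2*z*acos(-3*z) + 2*sqrt(1 - 9*z^2)/3


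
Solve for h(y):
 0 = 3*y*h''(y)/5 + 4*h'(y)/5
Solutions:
 h(y) = C1 + C2/y^(1/3)


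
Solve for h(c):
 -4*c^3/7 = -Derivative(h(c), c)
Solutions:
 h(c) = C1 + c^4/7


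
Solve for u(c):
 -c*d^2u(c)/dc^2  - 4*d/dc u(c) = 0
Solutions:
 u(c) = C1 + C2/c^3


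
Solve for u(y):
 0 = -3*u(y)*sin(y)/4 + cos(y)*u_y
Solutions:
 u(y) = C1/cos(y)^(3/4)


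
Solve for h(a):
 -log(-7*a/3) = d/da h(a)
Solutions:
 h(a) = C1 - a*log(-a) + a*(-log(7) + 1 + log(3))


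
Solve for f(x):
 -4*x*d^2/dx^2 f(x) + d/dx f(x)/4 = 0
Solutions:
 f(x) = C1 + C2*x^(17/16)


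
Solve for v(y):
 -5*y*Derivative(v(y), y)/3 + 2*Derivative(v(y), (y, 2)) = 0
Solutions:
 v(y) = C1 + C2*erfi(sqrt(15)*y/6)


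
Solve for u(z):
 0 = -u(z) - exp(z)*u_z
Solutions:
 u(z) = C1*exp(exp(-z))


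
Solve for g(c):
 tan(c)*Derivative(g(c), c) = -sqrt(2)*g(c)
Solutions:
 g(c) = C1/sin(c)^(sqrt(2))


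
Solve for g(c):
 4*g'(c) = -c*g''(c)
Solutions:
 g(c) = C1 + C2/c^3


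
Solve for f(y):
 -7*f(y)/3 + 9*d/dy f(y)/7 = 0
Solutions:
 f(y) = C1*exp(49*y/27)


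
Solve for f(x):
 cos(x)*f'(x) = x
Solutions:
 f(x) = C1 + Integral(x/cos(x), x)


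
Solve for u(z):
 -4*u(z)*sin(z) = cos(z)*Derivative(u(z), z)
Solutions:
 u(z) = C1*cos(z)^4


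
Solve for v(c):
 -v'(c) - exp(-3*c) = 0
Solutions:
 v(c) = C1 + exp(-3*c)/3


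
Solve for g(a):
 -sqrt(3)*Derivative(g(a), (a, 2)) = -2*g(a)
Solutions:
 g(a) = C1*exp(-sqrt(2)*3^(3/4)*a/3) + C2*exp(sqrt(2)*3^(3/4)*a/3)


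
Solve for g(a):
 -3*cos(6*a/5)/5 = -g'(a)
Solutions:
 g(a) = C1 + sin(6*a/5)/2


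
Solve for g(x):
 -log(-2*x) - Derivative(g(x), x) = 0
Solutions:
 g(x) = C1 - x*log(-x) + x*(1 - log(2))


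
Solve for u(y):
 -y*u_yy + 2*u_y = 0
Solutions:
 u(y) = C1 + C2*y^3


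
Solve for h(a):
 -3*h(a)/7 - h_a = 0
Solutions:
 h(a) = C1*exp(-3*a/7)


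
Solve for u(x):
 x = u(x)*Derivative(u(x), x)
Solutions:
 u(x) = -sqrt(C1 + x^2)
 u(x) = sqrt(C1 + x^2)


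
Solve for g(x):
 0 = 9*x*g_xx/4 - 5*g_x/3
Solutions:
 g(x) = C1 + C2*x^(47/27)


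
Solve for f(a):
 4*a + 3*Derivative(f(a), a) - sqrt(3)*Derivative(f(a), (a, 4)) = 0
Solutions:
 f(a) = C1 + C4*exp(3^(1/6)*a) - 2*a^2/3 + (C2*sin(3^(2/3)*a/2) + C3*cos(3^(2/3)*a/2))*exp(-3^(1/6)*a/2)


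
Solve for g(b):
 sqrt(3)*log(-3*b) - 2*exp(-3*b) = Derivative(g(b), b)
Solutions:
 g(b) = C1 + sqrt(3)*b*log(-b) + sqrt(3)*b*(-1 + log(3)) + 2*exp(-3*b)/3


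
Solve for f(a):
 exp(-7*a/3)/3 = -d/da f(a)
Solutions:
 f(a) = C1 + exp(-7*a/3)/7


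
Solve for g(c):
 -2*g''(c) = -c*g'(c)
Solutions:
 g(c) = C1 + C2*erfi(c/2)


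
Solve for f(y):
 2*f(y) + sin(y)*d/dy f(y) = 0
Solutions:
 f(y) = C1*(cos(y) + 1)/(cos(y) - 1)


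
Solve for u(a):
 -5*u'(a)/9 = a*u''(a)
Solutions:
 u(a) = C1 + C2*a^(4/9)


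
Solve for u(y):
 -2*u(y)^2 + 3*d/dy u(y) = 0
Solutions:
 u(y) = -3/(C1 + 2*y)


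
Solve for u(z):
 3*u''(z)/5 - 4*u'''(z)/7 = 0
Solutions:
 u(z) = C1 + C2*z + C3*exp(21*z/20)


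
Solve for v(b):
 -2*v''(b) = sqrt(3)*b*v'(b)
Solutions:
 v(b) = C1 + C2*erf(3^(1/4)*b/2)


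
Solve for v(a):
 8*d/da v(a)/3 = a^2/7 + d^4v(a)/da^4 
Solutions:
 v(a) = C1 + C4*exp(2*3^(2/3)*a/3) + a^3/56 + (C2*sin(3^(1/6)*a) + C3*cos(3^(1/6)*a))*exp(-3^(2/3)*a/3)


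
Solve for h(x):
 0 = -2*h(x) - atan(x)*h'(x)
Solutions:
 h(x) = C1*exp(-2*Integral(1/atan(x), x))


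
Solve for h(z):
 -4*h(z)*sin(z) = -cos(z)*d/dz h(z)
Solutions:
 h(z) = C1/cos(z)^4


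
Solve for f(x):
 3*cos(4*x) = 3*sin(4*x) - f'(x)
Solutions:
 f(x) = C1 - 3*sin(4*x)/4 - 3*cos(4*x)/4


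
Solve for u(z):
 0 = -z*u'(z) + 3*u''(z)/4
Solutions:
 u(z) = C1 + C2*erfi(sqrt(6)*z/3)


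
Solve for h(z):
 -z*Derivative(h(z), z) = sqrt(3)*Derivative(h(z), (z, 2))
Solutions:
 h(z) = C1 + C2*erf(sqrt(2)*3^(3/4)*z/6)


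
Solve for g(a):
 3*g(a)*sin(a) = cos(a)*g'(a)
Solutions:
 g(a) = C1/cos(a)^3


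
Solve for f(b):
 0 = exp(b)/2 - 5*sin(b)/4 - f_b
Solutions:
 f(b) = C1 + exp(b)/2 + 5*cos(b)/4


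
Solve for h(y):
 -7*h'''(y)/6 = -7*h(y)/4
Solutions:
 h(y) = C3*exp(2^(2/3)*3^(1/3)*y/2) + (C1*sin(2^(2/3)*3^(5/6)*y/4) + C2*cos(2^(2/3)*3^(5/6)*y/4))*exp(-2^(2/3)*3^(1/3)*y/4)


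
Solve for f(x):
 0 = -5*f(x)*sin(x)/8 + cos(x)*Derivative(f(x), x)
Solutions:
 f(x) = C1/cos(x)^(5/8)


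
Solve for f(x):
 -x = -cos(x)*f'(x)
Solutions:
 f(x) = C1 + Integral(x/cos(x), x)


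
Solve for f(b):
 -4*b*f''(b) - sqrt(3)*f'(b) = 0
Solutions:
 f(b) = C1 + C2*b^(1 - sqrt(3)/4)


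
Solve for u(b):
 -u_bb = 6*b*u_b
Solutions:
 u(b) = C1 + C2*erf(sqrt(3)*b)


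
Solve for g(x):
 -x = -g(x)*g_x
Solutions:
 g(x) = -sqrt(C1 + x^2)
 g(x) = sqrt(C1 + x^2)


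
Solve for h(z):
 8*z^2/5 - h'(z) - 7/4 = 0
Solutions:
 h(z) = C1 + 8*z^3/15 - 7*z/4


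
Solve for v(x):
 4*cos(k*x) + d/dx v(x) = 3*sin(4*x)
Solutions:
 v(x) = C1 - 3*cos(4*x)/4 - 4*sin(k*x)/k


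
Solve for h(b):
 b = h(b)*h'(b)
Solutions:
 h(b) = -sqrt(C1 + b^2)
 h(b) = sqrt(C1 + b^2)


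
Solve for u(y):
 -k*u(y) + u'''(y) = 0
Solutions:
 u(y) = C1*exp(k^(1/3)*y) + C2*exp(k^(1/3)*y*(-1 + sqrt(3)*I)/2) + C3*exp(-k^(1/3)*y*(1 + sqrt(3)*I)/2)


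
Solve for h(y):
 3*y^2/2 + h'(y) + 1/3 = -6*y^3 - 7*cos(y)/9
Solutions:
 h(y) = C1 - 3*y^4/2 - y^3/2 - y/3 - 7*sin(y)/9


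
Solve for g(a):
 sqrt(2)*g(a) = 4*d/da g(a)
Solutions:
 g(a) = C1*exp(sqrt(2)*a/4)


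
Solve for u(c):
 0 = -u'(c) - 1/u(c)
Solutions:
 u(c) = -sqrt(C1 - 2*c)
 u(c) = sqrt(C1 - 2*c)


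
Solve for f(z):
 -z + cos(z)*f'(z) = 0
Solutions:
 f(z) = C1 + Integral(z/cos(z), z)


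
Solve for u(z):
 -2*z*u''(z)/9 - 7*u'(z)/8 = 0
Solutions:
 u(z) = C1 + C2/z^(47/16)


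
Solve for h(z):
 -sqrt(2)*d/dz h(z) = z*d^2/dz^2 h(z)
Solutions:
 h(z) = C1 + C2*z^(1 - sqrt(2))


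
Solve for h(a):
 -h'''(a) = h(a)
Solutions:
 h(a) = C3*exp(-a) + (C1*sin(sqrt(3)*a/2) + C2*cos(sqrt(3)*a/2))*exp(a/2)


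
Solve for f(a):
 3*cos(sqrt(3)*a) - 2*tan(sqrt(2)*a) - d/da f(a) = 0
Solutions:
 f(a) = C1 + sqrt(2)*log(cos(sqrt(2)*a)) + sqrt(3)*sin(sqrt(3)*a)


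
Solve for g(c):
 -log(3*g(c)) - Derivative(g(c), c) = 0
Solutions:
 Integral(1/(log(_y) + log(3)), (_y, g(c))) = C1 - c


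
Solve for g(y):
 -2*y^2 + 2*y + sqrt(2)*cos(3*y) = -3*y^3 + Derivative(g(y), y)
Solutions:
 g(y) = C1 + 3*y^4/4 - 2*y^3/3 + y^2 + sqrt(2)*sin(3*y)/3


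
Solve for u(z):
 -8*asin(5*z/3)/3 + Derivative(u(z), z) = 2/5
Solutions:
 u(z) = C1 + 8*z*asin(5*z/3)/3 + 2*z/5 + 8*sqrt(9 - 25*z^2)/15


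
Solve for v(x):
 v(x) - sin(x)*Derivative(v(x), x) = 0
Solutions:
 v(x) = C1*sqrt(cos(x) - 1)/sqrt(cos(x) + 1)


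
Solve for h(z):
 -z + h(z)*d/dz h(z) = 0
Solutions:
 h(z) = -sqrt(C1 + z^2)
 h(z) = sqrt(C1 + z^2)


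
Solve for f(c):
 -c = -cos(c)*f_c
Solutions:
 f(c) = C1 + Integral(c/cos(c), c)


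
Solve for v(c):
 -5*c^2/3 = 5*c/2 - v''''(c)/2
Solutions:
 v(c) = C1 + C2*c + C3*c^2 + C4*c^3 + c^6/108 + c^5/24


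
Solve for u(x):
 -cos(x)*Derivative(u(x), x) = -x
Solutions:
 u(x) = C1 + Integral(x/cos(x), x)


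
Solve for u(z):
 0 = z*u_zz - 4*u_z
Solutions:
 u(z) = C1 + C2*z^5


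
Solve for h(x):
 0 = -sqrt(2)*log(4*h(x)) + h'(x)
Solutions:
 -sqrt(2)*Integral(1/(log(_y) + 2*log(2)), (_y, h(x)))/2 = C1 - x


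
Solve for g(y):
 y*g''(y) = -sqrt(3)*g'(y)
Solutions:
 g(y) = C1 + C2*y^(1 - sqrt(3))


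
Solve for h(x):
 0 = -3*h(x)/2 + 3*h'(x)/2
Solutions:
 h(x) = C1*exp(x)


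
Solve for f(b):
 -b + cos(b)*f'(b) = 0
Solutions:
 f(b) = C1 + Integral(b/cos(b), b)


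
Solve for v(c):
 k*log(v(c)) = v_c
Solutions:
 li(v(c)) = C1 + c*k


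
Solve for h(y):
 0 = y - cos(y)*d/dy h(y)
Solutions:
 h(y) = C1 + Integral(y/cos(y), y)


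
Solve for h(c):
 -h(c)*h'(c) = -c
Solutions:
 h(c) = -sqrt(C1 + c^2)
 h(c) = sqrt(C1 + c^2)


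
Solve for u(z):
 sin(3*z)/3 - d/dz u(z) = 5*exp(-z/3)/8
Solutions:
 u(z) = C1 - cos(3*z)/9 + 15*exp(-z/3)/8


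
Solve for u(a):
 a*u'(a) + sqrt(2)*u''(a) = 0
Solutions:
 u(a) = C1 + C2*erf(2^(1/4)*a/2)


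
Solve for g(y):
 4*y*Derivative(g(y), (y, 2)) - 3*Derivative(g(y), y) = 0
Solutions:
 g(y) = C1 + C2*y^(7/4)


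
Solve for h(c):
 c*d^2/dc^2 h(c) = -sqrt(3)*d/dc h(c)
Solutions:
 h(c) = C1 + C2*c^(1 - sqrt(3))


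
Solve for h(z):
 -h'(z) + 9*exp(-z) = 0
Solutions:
 h(z) = C1 - 9*exp(-z)


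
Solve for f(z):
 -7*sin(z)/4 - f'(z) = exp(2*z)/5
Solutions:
 f(z) = C1 - exp(2*z)/10 + 7*cos(z)/4


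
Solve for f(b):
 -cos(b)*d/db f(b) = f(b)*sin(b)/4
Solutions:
 f(b) = C1*cos(b)^(1/4)


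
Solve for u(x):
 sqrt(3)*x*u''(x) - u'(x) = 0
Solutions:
 u(x) = C1 + C2*x^(sqrt(3)/3 + 1)


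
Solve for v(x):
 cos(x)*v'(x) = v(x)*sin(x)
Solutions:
 v(x) = C1/cos(x)


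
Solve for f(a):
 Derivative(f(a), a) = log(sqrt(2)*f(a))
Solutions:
 -2*Integral(1/(2*log(_y) + log(2)), (_y, f(a))) = C1 - a


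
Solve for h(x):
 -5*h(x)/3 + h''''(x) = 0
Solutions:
 h(x) = C1*exp(-3^(3/4)*5^(1/4)*x/3) + C2*exp(3^(3/4)*5^(1/4)*x/3) + C3*sin(3^(3/4)*5^(1/4)*x/3) + C4*cos(3^(3/4)*5^(1/4)*x/3)


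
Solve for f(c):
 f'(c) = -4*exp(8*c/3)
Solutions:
 f(c) = C1 - 3*exp(8*c/3)/2


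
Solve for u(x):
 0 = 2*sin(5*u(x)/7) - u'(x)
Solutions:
 -2*x + 7*log(cos(5*u(x)/7) - 1)/10 - 7*log(cos(5*u(x)/7) + 1)/10 = C1


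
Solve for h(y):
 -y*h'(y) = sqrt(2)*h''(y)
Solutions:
 h(y) = C1 + C2*erf(2^(1/4)*y/2)


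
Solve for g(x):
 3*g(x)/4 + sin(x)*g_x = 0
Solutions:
 g(x) = C1*(cos(x) + 1)^(3/8)/(cos(x) - 1)^(3/8)


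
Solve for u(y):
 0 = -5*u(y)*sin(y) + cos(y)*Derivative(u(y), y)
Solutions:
 u(y) = C1/cos(y)^5


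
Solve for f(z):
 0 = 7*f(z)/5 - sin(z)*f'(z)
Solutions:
 f(z) = C1*(cos(z) - 1)^(7/10)/(cos(z) + 1)^(7/10)


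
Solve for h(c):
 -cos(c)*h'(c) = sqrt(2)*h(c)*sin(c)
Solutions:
 h(c) = C1*cos(c)^(sqrt(2))


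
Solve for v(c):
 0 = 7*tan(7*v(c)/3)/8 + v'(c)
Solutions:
 v(c) = -3*asin(C1*exp(-49*c/24))/7 + 3*pi/7
 v(c) = 3*asin(C1*exp(-49*c/24))/7


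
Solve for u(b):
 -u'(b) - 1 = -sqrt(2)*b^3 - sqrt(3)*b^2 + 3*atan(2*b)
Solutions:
 u(b) = C1 + sqrt(2)*b^4/4 + sqrt(3)*b^3/3 - 3*b*atan(2*b) - b + 3*log(4*b^2 + 1)/4


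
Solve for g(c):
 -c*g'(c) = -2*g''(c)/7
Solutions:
 g(c) = C1 + C2*erfi(sqrt(7)*c/2)


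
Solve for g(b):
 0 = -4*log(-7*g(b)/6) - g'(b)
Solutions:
 Integral(1/(log(-_y) - log(6) + log(7)), (_y, g(b)))/4 = C1 - b


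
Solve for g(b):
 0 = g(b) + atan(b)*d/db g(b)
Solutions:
 g(b) = C1*exp(-Integral(1/atan(b), b))


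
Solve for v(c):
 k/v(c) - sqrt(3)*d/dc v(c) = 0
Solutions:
 v(c) = -sqrt(C1 + 6*sqrt(3)*c*k)/3
 v(c) = sqrt(C1 + 6*sqrt(3)*c*k)/3


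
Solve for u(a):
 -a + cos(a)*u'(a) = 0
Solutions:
 u(a) = C1 + Integral(a/cos(a), a)


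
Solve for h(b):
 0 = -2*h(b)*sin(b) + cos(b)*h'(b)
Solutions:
 h(b) = C1/cos(b)^2


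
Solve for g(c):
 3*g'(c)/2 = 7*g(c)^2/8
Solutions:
 g(c) = -12/(C1 + 7*c)


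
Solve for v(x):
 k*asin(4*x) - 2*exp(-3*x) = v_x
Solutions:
 v(x) = C1 + k*x*asin(4*x) + k*sqrt(1 - 16*x^2)/4 + 2*exp(-3*x)/3


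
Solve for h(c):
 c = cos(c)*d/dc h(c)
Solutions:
 h(c) = C1 + Integral(c/cos(c), c)


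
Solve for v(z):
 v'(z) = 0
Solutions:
 v(z) = C1


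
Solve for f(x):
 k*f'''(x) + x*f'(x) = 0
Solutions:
 f(x) = C1 + Integral(C2*airyai(x*(-1/k)^(1/3)) + C3*airybi(x*(-1/k)^(1/3)), x)


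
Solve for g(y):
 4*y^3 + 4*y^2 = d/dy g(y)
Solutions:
 g(y) = C1 + y^4 + 4*y^3/3


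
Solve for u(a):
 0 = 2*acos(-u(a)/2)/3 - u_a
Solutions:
 Integral(1/acos(-_y/2), (_y, u(a))) = C1 + 2*a/3


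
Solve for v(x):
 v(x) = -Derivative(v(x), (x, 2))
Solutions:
 v(x) = C1*sin(x) + C2*cos(x)


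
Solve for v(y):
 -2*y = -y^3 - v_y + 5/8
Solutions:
 v(y) = C1 - y^4/4 + y^2 + 5*y/8


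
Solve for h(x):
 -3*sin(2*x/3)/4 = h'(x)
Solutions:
 h(x) = C1 + 9*cos(2*x/3)/8


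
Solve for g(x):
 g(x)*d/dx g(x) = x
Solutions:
 g(x) = -sqrt(C1 + x^2)
 g(x) = sqrt(C1 + x^2)


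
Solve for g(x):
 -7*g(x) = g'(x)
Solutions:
 g(x) = C1*exp(-7*x)


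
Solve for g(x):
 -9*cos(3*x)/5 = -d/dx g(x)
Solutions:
 g(x) = C1 + 3*sin(3*x)/5


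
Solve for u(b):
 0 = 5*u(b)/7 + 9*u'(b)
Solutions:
 u(b) = C1*exp(-5*b/63)


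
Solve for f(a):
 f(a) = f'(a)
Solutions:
 f(a) = C1*exp(a)


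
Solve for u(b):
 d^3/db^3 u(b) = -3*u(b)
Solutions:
 u(b) = C3*exp(-3^(1/3)*b) + (C1*sin(3^(5/6)*b/2) + C2*cos(3^(5/6)*b/2))*exp(3^(1/3)*b/2)


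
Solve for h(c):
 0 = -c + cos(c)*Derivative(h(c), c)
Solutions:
 h(c) = C1 + Integral(c/cos(c), c)


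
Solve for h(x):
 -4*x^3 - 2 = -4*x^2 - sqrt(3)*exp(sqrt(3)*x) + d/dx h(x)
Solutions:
 h(x) = C1 - x^4 + 4*x^3/3 - 2*x + exp(sqrt(3)*x)


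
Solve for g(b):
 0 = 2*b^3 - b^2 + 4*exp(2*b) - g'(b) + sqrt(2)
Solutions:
 g(b) = C1 + b^4/2 - b^3/3 + sqrt(2)*b + 2*exp(2*b)


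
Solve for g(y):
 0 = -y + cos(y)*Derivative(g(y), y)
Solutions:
 g(y) = C1 + Integral(y/cos(y), y)


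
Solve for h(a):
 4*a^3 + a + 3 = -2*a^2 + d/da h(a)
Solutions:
 h(a) = C1 + a^4 + 2*a^3/3 + a^2/2 + 3*a


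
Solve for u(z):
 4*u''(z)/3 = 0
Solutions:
 u(z) = C1 + C2*z


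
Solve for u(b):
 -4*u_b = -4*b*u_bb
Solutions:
 u(b) = C1 + C2*b^2


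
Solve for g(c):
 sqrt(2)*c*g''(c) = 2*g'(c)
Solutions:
 g(c) = C1 + C2*c^(1 + sqrt(2))


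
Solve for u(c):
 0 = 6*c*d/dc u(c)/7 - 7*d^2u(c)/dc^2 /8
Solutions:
 u(c) = C1 + C2*erfi(2*sqrt(6)*c/7)


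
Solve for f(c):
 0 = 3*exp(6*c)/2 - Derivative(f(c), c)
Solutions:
 f(c) = C1 + exp(6*c)/4


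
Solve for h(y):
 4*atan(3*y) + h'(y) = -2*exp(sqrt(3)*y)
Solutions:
 h(y) = C1 - 4*y*atan(3*y) - 2*sqrt(3)*exp(sqrt(3)*y)/3 + 2*log(9*y^2 + 1)/3


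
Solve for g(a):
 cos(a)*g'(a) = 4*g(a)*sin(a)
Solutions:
 g(a) = C1/cos(a)^4


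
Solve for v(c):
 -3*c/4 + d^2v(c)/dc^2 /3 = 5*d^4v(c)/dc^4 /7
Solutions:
 v(c) = C1 + C2*c + C3*exp(-sqrt(105)*c/15) + C4*exp(sqrt(105)*c/15) + 3*c^3/8


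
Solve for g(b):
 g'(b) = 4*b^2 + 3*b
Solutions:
 g(b) = C1 + 4*b^3/3 + 3*b^2/2


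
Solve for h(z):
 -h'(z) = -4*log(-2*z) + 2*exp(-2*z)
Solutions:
 h(z) = C1 + 4*z*log(-z) + 4*z*(-1 + log(2)) + exp(-2*z)


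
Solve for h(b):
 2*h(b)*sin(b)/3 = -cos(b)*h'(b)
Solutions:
 h(b) = C1*cos(b)^(2/3)


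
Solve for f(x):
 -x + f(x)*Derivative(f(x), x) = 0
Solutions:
 f(x) = -sqrt(C1 + x^2)
 f(x) = sqrt(C1 + x^2)


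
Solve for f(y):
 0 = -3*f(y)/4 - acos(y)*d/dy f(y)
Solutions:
 f(y) = C1*exp(-3*Integral(1/acos(y), y)/4)


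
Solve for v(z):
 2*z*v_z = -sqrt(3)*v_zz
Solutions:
 v(z) = C1 + C2*erf(3^(3/4)*z/3)


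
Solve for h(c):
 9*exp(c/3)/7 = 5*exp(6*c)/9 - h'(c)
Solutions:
 h(c) = C1 - 27*exp(c/3)/7 + 5*exp(6*c)/54


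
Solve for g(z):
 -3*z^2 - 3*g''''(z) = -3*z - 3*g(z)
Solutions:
 g(z) = C1*exp(-z) + C2*exp(z) + C3*sin(z) + C4*cos(z) + z^2 - z


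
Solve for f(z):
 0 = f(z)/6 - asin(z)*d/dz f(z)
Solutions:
 f(z) = C1*exp(Integral(1/asin(z), z)/6)


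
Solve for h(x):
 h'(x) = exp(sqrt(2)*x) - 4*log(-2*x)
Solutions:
 h(x) = C1 - 4*x*log(-x) + 4*x*(1 - log(2)) + sqrt(2)*exp(sqrt(2)*x)/2


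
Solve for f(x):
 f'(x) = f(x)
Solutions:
 f(x) = C1*exp(x)


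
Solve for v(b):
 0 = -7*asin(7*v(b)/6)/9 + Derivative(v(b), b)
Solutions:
 Integral(1/asin(7*_y/6), (_y, v(b))) = C1 + 7*b/9


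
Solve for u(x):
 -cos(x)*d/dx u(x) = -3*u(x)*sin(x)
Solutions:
 u(x) = C1/cos(x)^3


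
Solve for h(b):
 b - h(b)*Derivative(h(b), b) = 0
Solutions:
 h(b) = -sqrt(C1 + b^2)
 h(b) = sqrt(C1 + b^2)


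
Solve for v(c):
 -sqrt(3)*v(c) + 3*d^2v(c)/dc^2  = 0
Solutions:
 v(c) = C1*exp(-3^(3/4)*c/3) + C2*exp(3^(3/4)*c/3)


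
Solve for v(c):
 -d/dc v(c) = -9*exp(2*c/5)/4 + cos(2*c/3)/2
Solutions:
 v(c) = C1 + 45*exp(2*c/5)/8 - 3*sin(2*c/3)/4


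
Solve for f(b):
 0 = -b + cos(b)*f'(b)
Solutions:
 f(b) = C1 + Integral(b/cos(b), b)


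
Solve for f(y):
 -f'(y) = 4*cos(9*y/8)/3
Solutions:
 f(y) = C1 - 32*sin(9*y/8)/27


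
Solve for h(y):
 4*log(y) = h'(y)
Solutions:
 h(y) = C1 + 4*y*log(y) - 4*y


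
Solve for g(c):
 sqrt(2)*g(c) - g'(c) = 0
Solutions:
 g(c) = C1*exp(sqrt(2)*c)


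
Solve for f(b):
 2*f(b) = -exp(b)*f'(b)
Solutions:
 f(b) = C1*exp(2*exp(-b))


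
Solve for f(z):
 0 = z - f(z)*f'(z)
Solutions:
 f(z) = -sqrt(C1 + z^2)
 f(z) = sqrt(C1 + z^2)


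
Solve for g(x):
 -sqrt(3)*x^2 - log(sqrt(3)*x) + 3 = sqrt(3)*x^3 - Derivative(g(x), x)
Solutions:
 g(x) = C1 + sqrt(3)*x^4/4 + sqrt(3)*x^3/3 + x*log(x) - 4*x + x*log(3)/2


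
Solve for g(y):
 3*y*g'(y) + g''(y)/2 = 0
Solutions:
 g(y) = C1 + C2*erf(sqrt(3)*y)


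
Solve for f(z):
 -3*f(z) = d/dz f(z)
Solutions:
 f(z) = C1*exp(-3*z)


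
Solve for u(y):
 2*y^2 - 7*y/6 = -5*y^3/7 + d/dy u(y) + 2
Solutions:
 u(y) = C1 + 5*y^4/28 + 2*y^3/3 - 7*y^2/12 - 2*y


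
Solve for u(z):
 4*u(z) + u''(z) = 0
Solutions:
 u(z) = C1*sin(2*z) + C2*cos(2*z)


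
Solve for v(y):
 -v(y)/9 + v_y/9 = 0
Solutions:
 v(y) = C1*exp(y)


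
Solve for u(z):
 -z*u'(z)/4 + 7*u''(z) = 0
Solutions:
 u(z) = C1 + C2*erfi(sqrt(14)*z/28)


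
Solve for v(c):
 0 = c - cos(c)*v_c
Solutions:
 v(c) = C1 + Integral(c/cos(c), c)


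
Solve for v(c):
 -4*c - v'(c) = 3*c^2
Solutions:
 v(c) = C1 - c^3 - 2*c^2


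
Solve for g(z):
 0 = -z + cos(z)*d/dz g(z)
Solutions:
 g(z) = C1 + Integral(z/cos(z), z)


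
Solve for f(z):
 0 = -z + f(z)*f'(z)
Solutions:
 f(z) = -sqrt(C1 + z^2)
 f(z) = sqrt(C1 + z^2)


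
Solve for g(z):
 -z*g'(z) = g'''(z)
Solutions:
 g(z) = C1 + Integral(C2*airyai(-z) + C3*airybi(-z), z)


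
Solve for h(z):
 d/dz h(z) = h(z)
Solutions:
 h(z) = C1*exp(z)


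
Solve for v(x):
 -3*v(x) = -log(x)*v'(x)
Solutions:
 v(x) = C1*exp(3*li(x))


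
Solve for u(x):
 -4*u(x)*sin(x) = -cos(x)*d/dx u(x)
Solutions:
 u(x) = C1/cos(x)^4


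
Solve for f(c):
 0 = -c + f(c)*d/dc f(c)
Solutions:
 f(c) = -sqrt(C1 + c^2)
 f(c) = sqrt(C1 + c^2)


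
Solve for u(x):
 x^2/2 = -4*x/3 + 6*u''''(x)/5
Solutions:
 u(x) = C1 + C2*x + C3*x^2 + C4*x^3 + x^6/864 + x^5/108


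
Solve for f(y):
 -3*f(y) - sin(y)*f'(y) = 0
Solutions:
 f(y) = C1*(cos(y) + 1)^(3/2)/(cos(y) - 1)^(3/2)


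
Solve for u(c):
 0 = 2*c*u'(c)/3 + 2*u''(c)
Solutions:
 u(c) = C1 + C2*erf(sqrt(6)*c/6)


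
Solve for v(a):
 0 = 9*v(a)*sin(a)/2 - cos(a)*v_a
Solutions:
 v(a) = C1/cos(a)^(9/2)


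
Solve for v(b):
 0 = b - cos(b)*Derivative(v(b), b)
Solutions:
 v(b) = C1 + Integral(b/cos(b), b)


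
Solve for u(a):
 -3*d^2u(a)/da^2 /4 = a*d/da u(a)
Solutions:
 u(a) = C1 + C2*erf(sqrt(6)*a/3)


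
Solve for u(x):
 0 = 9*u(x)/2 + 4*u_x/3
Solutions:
 u(x) = C1*exp(-27*x/8)


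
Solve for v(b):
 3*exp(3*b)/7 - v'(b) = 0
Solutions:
 v(b) = C1 + exp(3*b)/7


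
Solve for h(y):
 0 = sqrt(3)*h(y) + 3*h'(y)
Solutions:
 h(y) = C1*exp(-sqrt(3)*y/3)


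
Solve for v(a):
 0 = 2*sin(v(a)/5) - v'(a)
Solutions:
 -2*a + 5*log(cos(v(a)/5) - 1)/2 - 5*log(cos(v(a)/5) + 1)/2 = C1


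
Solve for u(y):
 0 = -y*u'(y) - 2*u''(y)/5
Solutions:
 u(y) = C1 + C2*erf(sqrt(5)*y/2)


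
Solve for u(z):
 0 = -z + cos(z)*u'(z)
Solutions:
 u(z) = C1 + Integral(z/cos(z), z)


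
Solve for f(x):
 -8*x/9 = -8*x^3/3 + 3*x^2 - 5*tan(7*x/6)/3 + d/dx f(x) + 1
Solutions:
 f(x) = C1 + 2*x^4/3 - x^3 - 4*x^2/9 - x - 10*log(cos(7*x/6))/7


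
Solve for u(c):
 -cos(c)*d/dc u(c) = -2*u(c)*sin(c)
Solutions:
 u(c) = C1/cos(c)^2


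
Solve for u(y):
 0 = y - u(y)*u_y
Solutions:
 u(y) = -sqrt(C1 + y^2)
 u(y) = sqrt(C1 + y^2)


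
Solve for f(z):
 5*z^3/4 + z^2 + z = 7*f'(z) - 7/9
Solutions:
 f(z) = C1 + 5*z^4/112 + z^3/21 + z^2/14 + z/9


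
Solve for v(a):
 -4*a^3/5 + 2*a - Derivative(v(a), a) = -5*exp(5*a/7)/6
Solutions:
 v(a) = C1 - a^4/5 + a^2 + 7*exp(5*a/7)/6


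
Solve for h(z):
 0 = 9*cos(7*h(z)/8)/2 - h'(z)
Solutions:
 -9*z/2 - 4*log(sin(7*h(z)/8) - 1)/7 + 4*log(sin(7*h(z)/8) + 1)/7 = C1


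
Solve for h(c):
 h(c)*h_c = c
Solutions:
 h(c) = -sqrt(C1 + c^2)
 h(c) = sqrt(C1 + c^2)


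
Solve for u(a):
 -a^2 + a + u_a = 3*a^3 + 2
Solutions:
 u(a) = C1 + 3*a^4/4 + a^3/3 - a^2/2 + 2*a


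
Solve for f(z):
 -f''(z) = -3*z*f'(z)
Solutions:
 f(z) = C1 + C2*erfi(sqrt(6)*z/2)


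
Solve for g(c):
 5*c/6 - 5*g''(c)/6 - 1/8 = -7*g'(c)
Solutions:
 g(c) = C1 + C2*exp(42*c/5) - 5*c^2/84 + 13*c/3528


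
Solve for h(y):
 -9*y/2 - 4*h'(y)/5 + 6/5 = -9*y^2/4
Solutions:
 h(y) = C1 + 15*y^3/16 - 45*y^2/16 + 3*y/2


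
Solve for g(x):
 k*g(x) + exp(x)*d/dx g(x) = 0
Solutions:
 g(x) = C1*exp(k*exp(-x))


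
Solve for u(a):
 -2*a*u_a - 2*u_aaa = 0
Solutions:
 u(a) = C1 + Integral(C2*airyai(-a) + C3*airybi(-a), a)


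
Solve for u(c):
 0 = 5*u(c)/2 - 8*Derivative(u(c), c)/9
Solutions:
 u(c) = C1*exp(45*c/16)


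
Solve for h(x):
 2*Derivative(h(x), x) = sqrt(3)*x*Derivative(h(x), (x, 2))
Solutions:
 h(x) = C1 + C2*x^(1 + 2*sqrt(3)/3)


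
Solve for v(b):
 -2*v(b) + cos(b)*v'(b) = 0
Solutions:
 v(b) = C1*(sin(b) + 1)/(sin(b) - 1)


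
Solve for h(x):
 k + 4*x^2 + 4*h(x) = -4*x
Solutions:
 h(x) = -k/4 - x^2 - x


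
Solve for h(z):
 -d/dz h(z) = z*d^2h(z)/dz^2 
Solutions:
 h(z) = C1 + C2*log(z)


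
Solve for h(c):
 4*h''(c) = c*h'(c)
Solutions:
 h(c) = C1 + C2*erfi(sqrt(2)*c/4)


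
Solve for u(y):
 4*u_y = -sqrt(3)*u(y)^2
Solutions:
 u(y) = 4/(C1 + sqrt(3)*y)


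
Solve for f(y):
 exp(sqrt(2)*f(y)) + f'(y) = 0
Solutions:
 f(y) = sqrt(2)*(2*log(1/(C1 + y)) - log(2))/4


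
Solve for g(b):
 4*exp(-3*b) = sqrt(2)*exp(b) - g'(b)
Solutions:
 g(b) = C1 + sqrt(2)*exp(b) + 4*exp(-3*b)/3


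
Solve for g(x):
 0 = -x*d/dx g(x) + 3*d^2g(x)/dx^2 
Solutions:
 g(x) = C1 + C2*erfi(sqrt(6)*x/6)


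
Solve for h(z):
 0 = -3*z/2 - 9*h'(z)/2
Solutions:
 h(z) = C1 - z^2/6


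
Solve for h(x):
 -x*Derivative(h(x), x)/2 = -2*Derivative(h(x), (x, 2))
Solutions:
 h(x) = C1 + C2*erfi(sqrt(2)*x/4)


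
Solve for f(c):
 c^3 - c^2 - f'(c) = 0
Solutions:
 f(c) = C1 + c^4/4 - c^3/3


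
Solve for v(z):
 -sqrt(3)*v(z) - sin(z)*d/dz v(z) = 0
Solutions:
 v(z) = C1*(cos(z) + 1)^(sqrt(3)/2)/(cos(z) - 1)^(sqrt(3)/2)


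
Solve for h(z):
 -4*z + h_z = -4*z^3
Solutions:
 h(z) = C1 - z^4 + 2*z^2


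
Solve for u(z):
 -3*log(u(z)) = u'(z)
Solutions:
 li(u(z)) = C1 - 3*z


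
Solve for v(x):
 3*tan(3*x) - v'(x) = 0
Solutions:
 v(x) = C1 - log(cos(3*x))


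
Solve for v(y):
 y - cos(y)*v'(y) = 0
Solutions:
 v(y) = C1 + Integral(y/cos(y), y)


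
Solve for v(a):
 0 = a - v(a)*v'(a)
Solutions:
 v(a) = -sqrt(C1 + a^2)
 v(a) = sqrt(C1 + a^2)


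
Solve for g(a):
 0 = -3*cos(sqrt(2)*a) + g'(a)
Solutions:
 g(a) = C1 + 3*sqrt(2)*sin(sqrt(2)*a)/2


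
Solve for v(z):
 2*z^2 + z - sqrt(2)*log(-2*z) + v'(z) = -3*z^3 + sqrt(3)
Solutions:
 v(z) = C1 - 3*z^4/4 - 2*z^3/3 - z^2/2 + sqrt(2)*z*log(-z) + z*(-sqrt(2) + sqrt(2)*log(2) + sqrt(3))


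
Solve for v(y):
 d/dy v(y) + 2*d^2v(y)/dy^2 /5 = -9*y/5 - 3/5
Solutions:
 v(y) = C1 + C2*exp(-5*y/2) - 9*y^2/10 + 3*y/25


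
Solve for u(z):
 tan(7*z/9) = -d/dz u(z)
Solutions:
 u(z) = C1 + 9*log(cos(7*z/9))/7


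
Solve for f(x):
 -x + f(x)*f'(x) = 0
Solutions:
 f(x) = -sqrt(C1 + x^2)
 f(x) = sqrt(C1 + x^2)


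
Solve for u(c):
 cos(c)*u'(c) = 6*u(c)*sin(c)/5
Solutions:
 u(c) = C1/cos(c)^(6/5)


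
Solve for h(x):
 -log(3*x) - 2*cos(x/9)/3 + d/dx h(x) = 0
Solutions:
 h(x) = C1 + x*log(x) - x + x*log(3) + 6*sin(x/9)


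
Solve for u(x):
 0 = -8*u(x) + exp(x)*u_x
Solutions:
 u(x) = C1*exp(-8*exp(-x))


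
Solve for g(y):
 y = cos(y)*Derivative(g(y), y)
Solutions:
 g(y) = C1 + Integral(y/cos(y), y)


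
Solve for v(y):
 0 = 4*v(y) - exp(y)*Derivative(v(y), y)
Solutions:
 v(y) = C1*exp(-4*exp(-y))


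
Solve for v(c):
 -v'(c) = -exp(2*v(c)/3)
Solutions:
 v(c) = 3*log(-sqrt(-1/(C1 + c))) - 3*log(2) + 3*log(6)/2
 v(c) = 3*log(-1/(C1 + c))/2 - 3*log(2) + 3*log(6)/2


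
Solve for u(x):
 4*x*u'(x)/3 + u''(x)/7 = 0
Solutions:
 u(x) = C1 + C2*erf(sqrt(42)*x/3)


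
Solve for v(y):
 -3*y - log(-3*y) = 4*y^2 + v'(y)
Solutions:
 v(y) = C1 - 4*y^3/3 - 3*y^2/2 - y*log(-y) + y*(1 - log(3))


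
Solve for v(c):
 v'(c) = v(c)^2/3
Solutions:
 v(c) = -3/(C1 + c)


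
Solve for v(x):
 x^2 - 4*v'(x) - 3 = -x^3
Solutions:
 v(x) = C1 + x^4/16 + x^3/12 - 3*x/4


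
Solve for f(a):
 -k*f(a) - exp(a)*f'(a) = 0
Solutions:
 f(a) = C1*exp(k*exp(-a))


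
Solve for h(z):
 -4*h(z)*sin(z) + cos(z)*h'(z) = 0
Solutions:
 h(z) = C1/cos(z)^4


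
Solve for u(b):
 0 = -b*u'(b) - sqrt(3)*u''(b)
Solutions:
 u(b) = C1 + C2*erf(sqrt(2)*3^(3/4)*b/6)


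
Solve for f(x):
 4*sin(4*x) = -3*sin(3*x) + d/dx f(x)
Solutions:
 f(x) = C1 - cos(3*x) - cos(4*x)


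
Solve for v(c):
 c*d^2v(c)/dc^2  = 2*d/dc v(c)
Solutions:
 v(c) = C1 + C2*c^3


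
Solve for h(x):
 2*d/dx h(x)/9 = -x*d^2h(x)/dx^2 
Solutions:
 h(x) = C1 + C2*x^(7/9)


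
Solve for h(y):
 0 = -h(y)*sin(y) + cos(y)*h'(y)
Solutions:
 h(y) = C1/cos(y)


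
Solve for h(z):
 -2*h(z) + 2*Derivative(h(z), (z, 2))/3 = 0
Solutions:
 h(z) = C1*exp(-sqrt(3)*z) + C2*exp(sqrt(3)*z)


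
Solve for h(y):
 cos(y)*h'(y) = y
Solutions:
 h(y) = C1 + Integral(y/cos(y), y)


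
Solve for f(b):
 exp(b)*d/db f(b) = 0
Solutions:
 f(b) = C1


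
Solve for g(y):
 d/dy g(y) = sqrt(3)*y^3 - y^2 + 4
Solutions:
 g(y) = C1 + sqrt(3)*y^4/4 - y^3/3 + 4*y


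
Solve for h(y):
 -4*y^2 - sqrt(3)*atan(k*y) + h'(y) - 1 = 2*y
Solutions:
 h(y) = C1 + 4*y^3/3 + y^2 + y + sqrt(3)*Piecewise((y*atan(k*y) - log(k^2*y^2 + 1)/(2*k), Ne(k, 0)), (0, True))


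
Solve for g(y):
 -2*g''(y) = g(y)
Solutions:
 g(y) = C1*sin(sqrt(2)*y/2) + C2*cos(sqrt(2)*y/2)


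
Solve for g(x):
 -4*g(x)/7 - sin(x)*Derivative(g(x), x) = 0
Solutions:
 g(x) = C1*(cos(x) + 1)^(2/7)/(cos(x) - 1)^(2/7)
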